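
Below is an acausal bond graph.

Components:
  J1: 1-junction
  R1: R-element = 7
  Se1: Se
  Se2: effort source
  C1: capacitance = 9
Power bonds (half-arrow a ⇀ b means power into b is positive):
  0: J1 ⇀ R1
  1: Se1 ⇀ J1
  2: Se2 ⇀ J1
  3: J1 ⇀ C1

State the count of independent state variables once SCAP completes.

b1 →J1  (Se1 fixes effort; stroke away)
b2 →J1  (Se2: effort source, stroke at far end)
b3 →J1  (C1 outputs effort q/C1)
b0 →R1  (only one flow-in slot at J1)

1  (C1 all integral)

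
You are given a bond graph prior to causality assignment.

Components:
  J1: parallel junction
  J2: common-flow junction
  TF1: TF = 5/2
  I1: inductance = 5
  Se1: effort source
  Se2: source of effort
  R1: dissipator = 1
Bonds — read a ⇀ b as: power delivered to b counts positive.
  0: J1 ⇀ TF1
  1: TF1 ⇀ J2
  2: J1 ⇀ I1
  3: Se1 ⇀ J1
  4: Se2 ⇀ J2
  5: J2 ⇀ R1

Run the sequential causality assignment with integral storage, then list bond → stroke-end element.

bond 0 stroke at TF1
bond 1 stroke at J2
bond 2 stroke at I1
bond 3 stroke at J1
bond 4 stroke at J2
bond 5 stroke at R1

b3 →J1  (Se1 (Se) sets effort on bond)
b4 →J2  (source Se2 imposes e)
b0 →TF1  (common-e at J1 fixed by 3)
b2 →I1  (0-jn J1 has e-setter on 3)
b1 →J2  (TF1: transformer flips bond 0)
b5 →R1  (closing 1-jn rule on J2)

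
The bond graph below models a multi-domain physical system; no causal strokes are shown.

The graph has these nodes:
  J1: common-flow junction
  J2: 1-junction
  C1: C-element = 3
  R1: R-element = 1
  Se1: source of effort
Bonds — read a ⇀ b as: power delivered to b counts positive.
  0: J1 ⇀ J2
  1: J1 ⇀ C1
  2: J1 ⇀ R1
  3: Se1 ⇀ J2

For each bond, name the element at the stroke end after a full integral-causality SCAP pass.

β0 stroke at J1
β1 stroke at J1
β2 stroke at R1
β3 stroke at J2

bond 3 stroke at J2  (Se1 (Se) sets effort on bond)
bond 0 stroke at J1  (only one flow-in slot at J2)
bond 1 stroke at J1  (C1 integral (e out))
bond 2 stroke at R1  (J1: last free bond brings flow in)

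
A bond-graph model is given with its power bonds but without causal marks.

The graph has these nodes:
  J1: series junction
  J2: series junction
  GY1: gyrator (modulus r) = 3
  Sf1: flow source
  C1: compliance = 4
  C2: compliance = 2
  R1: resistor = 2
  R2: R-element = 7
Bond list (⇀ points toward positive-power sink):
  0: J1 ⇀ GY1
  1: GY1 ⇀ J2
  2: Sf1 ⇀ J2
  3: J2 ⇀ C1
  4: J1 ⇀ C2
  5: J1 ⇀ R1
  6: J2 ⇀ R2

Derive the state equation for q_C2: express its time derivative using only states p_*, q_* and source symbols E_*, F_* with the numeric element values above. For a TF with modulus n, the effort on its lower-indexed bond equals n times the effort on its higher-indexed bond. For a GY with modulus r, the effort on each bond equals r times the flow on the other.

dq_C2/dt = -3*F_Sf1/2 - q_C2/4

β2 |Sf1  (Sf1 fixes flow; stroke at Sf1)
β1 |J2  (J2: bond 2 brought flow, rest push out)
β3 |J2  (J2 flow already set via bond 2)
β6 |J2  (1-jn J2 has f-setter on 2)
β0 |J1  (GY1 both-in/both-out from 1)
β4 |J1  (prefer integral on C2)
β5 |R1  (closing 1-jn rule on J1)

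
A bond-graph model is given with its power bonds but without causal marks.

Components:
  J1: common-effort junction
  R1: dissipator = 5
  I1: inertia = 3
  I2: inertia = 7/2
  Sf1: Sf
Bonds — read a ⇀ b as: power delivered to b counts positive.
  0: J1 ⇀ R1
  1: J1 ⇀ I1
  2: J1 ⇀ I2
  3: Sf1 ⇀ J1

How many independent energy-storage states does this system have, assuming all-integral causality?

β3 stroke at Sf1  (Sf1 (Sf) sets flow on bond)
β1 stroke at I1  (I1 integral (f out))
β2 stroke at I2  (I2: I, integral causality)
β0 stroke at J1  (only one effort-in slot at J1)

2  (I1, I2 all integral)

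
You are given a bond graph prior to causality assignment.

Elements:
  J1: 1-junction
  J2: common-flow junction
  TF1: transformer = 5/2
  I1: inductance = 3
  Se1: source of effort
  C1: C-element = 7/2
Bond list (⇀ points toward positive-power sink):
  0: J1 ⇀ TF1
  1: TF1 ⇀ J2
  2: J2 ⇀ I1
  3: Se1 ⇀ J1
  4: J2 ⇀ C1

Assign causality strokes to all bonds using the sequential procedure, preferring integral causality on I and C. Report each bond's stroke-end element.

bond 0 stroke at TF1
bond 1 stroke at J2
bond 2 stroke at I1
bond 3 stroke at J1
bond 4 stroke at J2

b3 |J1  (Se1 fixes effort; stroke away)
b0 |TF1  (J1: last free bond brings flow in)
b1 |J2  (TF TF1: opposite of bond 0)
b2 |I1  (prefer integral on I1)
b4 |J2  (common-f at J2 fixed by 2)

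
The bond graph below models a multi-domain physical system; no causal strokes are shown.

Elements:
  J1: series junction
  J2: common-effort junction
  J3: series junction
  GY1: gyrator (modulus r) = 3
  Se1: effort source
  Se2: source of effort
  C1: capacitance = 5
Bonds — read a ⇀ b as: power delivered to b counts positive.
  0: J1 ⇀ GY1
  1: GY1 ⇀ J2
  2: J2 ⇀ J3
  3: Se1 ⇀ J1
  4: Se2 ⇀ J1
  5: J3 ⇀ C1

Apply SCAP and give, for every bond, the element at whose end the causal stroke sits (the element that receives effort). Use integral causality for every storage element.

b3 →J1  (Se1 fixes effort; stroke away)
b4 →J1  (source Se2 imposes e)
b0 →GY1  (closing 1-jn rule on J1)
b1 →GY1  (GY GY1: same side as bond 0)
b2 →J2  (J2 needs exactly one e-in)
b5 →J3  (common-f at J3 fixed by 2)

bond 0 stroke at GY1
bond 1 stroke at GY1
bond 2 stroke at J2
bond 3 stroke at J1
bond 4 stroke at J1
bond 5 stroke at J3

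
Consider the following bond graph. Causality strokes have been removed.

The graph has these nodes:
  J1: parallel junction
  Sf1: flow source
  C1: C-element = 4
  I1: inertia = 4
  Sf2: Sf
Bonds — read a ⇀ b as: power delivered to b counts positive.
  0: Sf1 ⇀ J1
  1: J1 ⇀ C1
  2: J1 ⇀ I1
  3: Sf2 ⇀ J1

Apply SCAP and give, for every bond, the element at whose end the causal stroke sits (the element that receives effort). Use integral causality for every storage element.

bond 0 |Sf1  (Sf1 fixes flow; stroke at Sf1)
bond 3 |Sf2  (source Sf2 imposes f)
bond 1 |J1  (C1: C, integral causality)
bond 2 |I1  (J1 effort already set via bond 1)

bond 0 |Sf1
bond 1 |J1
bond 2 |I1
bond 3 |Sf2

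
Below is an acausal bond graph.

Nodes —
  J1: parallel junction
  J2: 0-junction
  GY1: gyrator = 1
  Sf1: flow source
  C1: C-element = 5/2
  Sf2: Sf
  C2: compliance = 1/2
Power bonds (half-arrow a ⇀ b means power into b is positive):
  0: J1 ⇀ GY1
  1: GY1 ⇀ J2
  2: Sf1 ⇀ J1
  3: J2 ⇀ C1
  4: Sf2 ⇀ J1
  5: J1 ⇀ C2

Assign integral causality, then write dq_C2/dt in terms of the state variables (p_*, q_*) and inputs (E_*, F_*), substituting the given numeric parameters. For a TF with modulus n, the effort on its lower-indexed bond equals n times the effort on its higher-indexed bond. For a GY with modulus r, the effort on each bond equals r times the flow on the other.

dq_C2/dt = F_Sf1 + F_Sf2 - 2*q_C1/5

b2 |Sf1  (source Sf1 imposes f)
b4 |Sf2  (Sf2 (Sf) sets flow on bond)
b3 |J2  (C1: C, integral causality)
b1 |GY1  (J2: bond 3 brought effort, rest push out)
b0 |GY1  (through GY1, causality inverts; strokes same side of GY1)
b5 |J1  (J1 needs exactly one e-in)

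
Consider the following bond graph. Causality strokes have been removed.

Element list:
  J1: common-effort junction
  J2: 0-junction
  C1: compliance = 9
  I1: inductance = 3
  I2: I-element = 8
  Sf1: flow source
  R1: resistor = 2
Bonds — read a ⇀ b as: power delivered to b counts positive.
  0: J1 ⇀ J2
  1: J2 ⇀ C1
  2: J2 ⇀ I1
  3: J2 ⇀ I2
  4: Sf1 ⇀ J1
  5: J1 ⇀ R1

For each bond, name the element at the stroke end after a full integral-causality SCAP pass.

β0 stroke→J1
β1 stroke→J2
β2 stroke→I1
β3 stroke→I2
β4 stroke→Sf1
β5 stroke→R1

bond 4 stroke at Sf1  (source Sf1 imposes f)
bond 1 stroke at J2  (prefer integral on C1)
bond 0 stroke at J1  (0-jn J2 has e-setter on 1)
bond 2 stroke at I1  (0-jn J2 has e-setter on 1)
bond 3 stroke at I2  (0-jn J2 has e-setter on 1)
bond 5 stroke at R1  (J1: bond 0 brought effort, rest push out)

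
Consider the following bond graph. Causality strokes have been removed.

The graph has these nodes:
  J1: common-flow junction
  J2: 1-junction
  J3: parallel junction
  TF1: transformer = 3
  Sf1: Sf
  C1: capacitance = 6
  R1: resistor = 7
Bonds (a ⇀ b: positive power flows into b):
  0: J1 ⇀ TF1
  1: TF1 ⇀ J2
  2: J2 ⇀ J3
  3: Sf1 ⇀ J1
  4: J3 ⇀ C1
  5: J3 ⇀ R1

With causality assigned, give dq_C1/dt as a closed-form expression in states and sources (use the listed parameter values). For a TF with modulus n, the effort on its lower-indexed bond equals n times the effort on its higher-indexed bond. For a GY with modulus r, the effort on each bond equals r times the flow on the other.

dq_C1/dt = 3*F_Sf1 - q_C1/42

bond 3 stroke at Sf1  (source Sf1 imposes f)
bond 0 stroke at J1  (1-jn J1 has f-setter on 3)
bond 1 stroke at TF1  (TF1 one-in-one-out from 0)
bond 2 stroke at J2  (common-f at J2 fixed by 1)
bond 4 stroke at J3  (prefer integral on C1)
bond 5 stroke at R1  (common-e at J3 fixed by 4)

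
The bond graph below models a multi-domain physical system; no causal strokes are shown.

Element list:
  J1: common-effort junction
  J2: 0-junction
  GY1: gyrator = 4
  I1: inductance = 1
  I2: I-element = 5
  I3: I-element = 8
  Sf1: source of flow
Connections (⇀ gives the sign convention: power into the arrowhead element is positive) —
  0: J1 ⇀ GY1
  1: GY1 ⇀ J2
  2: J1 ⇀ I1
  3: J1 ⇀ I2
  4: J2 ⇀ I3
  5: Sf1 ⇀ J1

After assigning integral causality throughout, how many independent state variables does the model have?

#5 stroke at Sf1  (Sf1 fixes flow; stroke at Sf1)
#2 stroke at I1  (prefer integral on I1)
#3 stroke at I2  (I2: I, integral causality)
#0 stroke at J1  (closing 0-jn rule on J1)
#1 stroke at J2  (through GY1, causality inverts; strokes same side of GY1)
#4 stroke at I3  (J2: bond 1 brought effort, rest push out)

3  (I1, I2, I3 all integral)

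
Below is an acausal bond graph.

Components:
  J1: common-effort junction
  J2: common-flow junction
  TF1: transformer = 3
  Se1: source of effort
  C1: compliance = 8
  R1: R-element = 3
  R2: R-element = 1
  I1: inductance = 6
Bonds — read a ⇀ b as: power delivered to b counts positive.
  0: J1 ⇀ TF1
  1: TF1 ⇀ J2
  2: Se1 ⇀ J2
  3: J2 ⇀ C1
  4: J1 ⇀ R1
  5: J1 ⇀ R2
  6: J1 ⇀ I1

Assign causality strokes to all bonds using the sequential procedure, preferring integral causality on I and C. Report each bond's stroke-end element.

β0 stroke→J1
β1 stroke→TF1
β2 stroke→J2
β3 stroke→J2
β4 stroke→R1
β5 stroke→R2
β6 stroke→I1

β2 stroke→J2  (Se1: effort source, stroke at far end)
β3 stroke→J2  (C1: C, integral causality)
β1 stroke→TF1  (closing 1-jn rule on J2)
β0 stroke→J1  (TF1: transformer flips bond 1)
β4 stroke→R1  (0-jn J1 has e-setter on 0)
β5 stroke→R2  (J1 effort already set via bond 0)
β6 stroke→I1  (0-jn J1 has e-setter on 0)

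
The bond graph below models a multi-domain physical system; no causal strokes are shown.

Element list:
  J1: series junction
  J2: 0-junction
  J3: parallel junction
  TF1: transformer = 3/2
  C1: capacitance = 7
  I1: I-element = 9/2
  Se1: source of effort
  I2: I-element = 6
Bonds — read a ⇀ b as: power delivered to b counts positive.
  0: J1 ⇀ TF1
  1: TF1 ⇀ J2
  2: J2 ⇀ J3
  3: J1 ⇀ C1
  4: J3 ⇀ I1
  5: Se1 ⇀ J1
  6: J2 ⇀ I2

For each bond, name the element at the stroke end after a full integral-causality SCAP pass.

#5 stroke→J1  (Se1 (Se) sets effort on bond)
#3 stroke→J1  (C1 integral (e out))
#0 stroke→TF1  (closing 1-jn rule on J1)
#1 stroke→J2  (through TF1, causality passes straight; one stroke at TF1)
#2 stroke→J3  (0-jn J2 has e-setter on 1)
#6 stroke→I2  (common-e at J2 fixed by 1)
#4 stroke→I1  (J3 effort already set via bond 2)

#0 |TF1
#1 |J2
#2 |J3
#3 |J1
#4 |I1
#5 |J1
#6 |I2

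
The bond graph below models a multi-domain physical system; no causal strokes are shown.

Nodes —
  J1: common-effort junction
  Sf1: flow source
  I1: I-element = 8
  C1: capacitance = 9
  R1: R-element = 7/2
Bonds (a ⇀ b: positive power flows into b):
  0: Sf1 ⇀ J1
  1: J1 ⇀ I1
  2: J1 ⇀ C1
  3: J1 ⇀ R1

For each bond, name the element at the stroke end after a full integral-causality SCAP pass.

bond 0 →Sf1  (Sf1: flow source, stroke at near end)
bond 1 →I1  (prefer integral on I1)
bond 2 →J1  (prefer integral on C1)
bond 3 →R1  (0-jn J1 has e-setter on 2)

β0 stroke→Sf1
β1 stroke→I1
β2 stroke→J1
β3 stroke→R1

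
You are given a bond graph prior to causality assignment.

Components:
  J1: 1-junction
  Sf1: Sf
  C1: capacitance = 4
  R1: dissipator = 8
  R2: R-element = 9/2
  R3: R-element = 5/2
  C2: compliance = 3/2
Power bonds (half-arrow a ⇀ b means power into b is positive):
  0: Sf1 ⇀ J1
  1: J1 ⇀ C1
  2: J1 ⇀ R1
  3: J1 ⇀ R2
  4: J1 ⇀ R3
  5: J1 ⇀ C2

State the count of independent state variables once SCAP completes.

b0 |Sf1  (Sf1 (Sf) sets flow on bond)
b1 |J1  (common-f at J1 fixed by 0)
b2 |J1  (1-jn J1 has f-setter on 0)
b3 |J1  (common-f at J1 fixed by 0)
b4 |J1  (1-jn J1 has f-setter on 0)
b5 |J1  (J1 flow already set via bond 0)

2  (C1, C2 all integral)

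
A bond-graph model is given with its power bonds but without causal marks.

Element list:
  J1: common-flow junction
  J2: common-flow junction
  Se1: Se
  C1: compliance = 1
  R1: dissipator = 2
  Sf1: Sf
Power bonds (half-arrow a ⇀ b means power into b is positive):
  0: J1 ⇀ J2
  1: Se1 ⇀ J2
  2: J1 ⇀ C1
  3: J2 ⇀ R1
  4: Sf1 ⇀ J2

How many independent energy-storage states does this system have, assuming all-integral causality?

1  (C1 all integral)

bond 1 →J2  (Se1 (Se) sets effort on bond)
bond 4 →Sf1  (Sf1 fixes flow; stroke at Sf1)
bond 0 →J2  (J2 flow already set via bond 4)
bond 3 →J2  (common-f at J2 fixed by 4)
bond 2 →J1  (1-jn J1 has f-setter on 0)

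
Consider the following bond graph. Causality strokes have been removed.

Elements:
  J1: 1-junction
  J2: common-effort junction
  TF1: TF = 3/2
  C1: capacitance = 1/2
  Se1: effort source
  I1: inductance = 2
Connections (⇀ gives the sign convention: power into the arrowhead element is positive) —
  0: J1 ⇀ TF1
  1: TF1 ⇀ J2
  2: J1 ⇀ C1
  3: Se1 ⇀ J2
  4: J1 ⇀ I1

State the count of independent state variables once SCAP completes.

β3 |J2  (Se1 (Se) sets effort on bond)
β1 |TF1  (J2: bond 3 brought effort, rest push out)
β0 |J1  (through TF1, causality passes straight; one stroke at TF1)
β2 |J1  (C1: C, integral causality)
β4 |I1  (J1: last free bond brings flow in)

2  (C1, I1 all integral)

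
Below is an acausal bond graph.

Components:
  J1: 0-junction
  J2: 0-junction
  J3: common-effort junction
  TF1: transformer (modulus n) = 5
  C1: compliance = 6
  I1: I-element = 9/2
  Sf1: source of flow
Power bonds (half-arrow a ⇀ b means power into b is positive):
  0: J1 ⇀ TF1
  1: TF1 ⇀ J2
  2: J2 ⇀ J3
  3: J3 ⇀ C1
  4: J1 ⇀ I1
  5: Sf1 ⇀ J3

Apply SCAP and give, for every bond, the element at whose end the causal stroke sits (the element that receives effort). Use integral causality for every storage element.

#0 →J1
#1 →TF1
#2 →J2
#3 →J3
#4 →I1
#5 →Sf1

bond 5 |Sf1  (Sf1 fixes flow; stroke at Sf1)
bond 3 |J3  (C1 outputs effort q/C1)
bond 2 |J2  (J3 effort already set via bond 3)
bond 1 |TF1  (J2: bond 2 brought effort, rest push out)
bond 0 |J1  (through TF1, causality passes straight; one stroke at TF1)
bond 4 |I1  (J1 effort already set via bond 0)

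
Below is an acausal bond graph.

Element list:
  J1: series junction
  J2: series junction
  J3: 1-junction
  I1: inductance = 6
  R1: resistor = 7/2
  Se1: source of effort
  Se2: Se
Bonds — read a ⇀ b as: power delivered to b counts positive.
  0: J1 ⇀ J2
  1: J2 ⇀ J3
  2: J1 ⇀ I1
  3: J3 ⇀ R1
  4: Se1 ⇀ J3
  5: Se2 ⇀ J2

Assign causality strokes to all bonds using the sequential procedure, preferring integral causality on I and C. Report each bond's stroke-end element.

β0 stroke→J1
β1 stroke→J2
β2 stroke→I1
β3 stroke→J3
β4 stroke→J3
β5 stroke→J2

#4 →J3  (source Se1 imposes e)
#5 →J2  (Se2: effort source, stroke at far end)
#2 →I1  (prefer integral on I1)
#0 →J1  (J1: bond 2 brought flow, rest push out)
#1 →J2  (J2 flow already set via bond 0)
#3 →J3  (common-f at J3 fixed by 1)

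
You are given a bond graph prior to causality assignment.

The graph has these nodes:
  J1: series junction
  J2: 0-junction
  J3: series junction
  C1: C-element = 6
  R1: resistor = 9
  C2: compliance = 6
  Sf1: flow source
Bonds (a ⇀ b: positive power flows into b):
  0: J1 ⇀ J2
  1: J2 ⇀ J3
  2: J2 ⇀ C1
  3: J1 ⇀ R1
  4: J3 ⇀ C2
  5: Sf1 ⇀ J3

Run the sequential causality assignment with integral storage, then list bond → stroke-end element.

b5 stroke at Sf1  (source Sf1 imposes f)
b1 stroke at J3  (J3 flow already set via bond 5)
b4 stroke at J3  (J3 flow already set via bond 5)
b2 stroke at J2  (C1 outputs effort q/C1)
b0 stroke at J1  (0-jn J2 has e-setter on 2)
b3 stroke at R1  (J1: last free bond brings flow in)

#0 →J1
#1 →J3
#2 →J2
#3 →R1
#4 →J3
#5 →Sf1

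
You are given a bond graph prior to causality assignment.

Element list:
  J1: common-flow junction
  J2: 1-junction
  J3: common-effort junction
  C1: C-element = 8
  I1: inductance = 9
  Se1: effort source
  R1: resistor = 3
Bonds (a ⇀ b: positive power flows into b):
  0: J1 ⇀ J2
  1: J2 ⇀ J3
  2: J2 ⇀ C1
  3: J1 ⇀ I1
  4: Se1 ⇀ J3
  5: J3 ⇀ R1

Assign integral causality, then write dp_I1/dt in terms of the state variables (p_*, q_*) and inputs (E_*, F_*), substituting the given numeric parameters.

dp_I1/dt = -E_Se1 - q_C1/8

#4 stroke→J3  (Se1 (Se) sets effort on bond)
#1 stroke→J2  (0-jn J3 has e-setter on 4)
#5 stroke→R1  (J3 effort already set via bond 4)
#2 stroke→J2  (C1 integral (e out))
#0 stroke→J1  (J2 needs exactly one f-in)
#3 stroke→I1  (only one flow-in slot at J1)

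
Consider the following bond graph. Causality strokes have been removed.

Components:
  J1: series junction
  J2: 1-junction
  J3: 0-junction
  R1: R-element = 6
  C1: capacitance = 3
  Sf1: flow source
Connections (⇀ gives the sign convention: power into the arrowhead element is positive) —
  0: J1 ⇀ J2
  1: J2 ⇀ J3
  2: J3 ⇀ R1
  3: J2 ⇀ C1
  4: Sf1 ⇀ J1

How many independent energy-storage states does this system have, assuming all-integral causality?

1  (C1 all integral)

β4 |Sf1  (Sf1 (Sf) sets flow on bond)
β0 |J1  (J1 flow already set via bond 4)
β1 |J2  (1-jn J2 has f-setter on 0)
β3 |J2  (J2 flow already set via bond 0)
β2 |J3  (J3 needs exactly one e-in)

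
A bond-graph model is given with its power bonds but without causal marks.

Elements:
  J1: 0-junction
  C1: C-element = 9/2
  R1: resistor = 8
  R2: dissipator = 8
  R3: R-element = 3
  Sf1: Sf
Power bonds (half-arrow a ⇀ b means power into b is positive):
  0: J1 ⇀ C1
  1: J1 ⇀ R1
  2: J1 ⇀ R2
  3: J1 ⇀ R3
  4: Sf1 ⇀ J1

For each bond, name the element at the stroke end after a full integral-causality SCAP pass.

β0 |J1
β1 |R1
β2 |R2
β3 |R3
β4 |Sf1

β4 →Sf1  (Sf1 fixes flow; stroke at Sf1)
β0 →J1  (C1 integral (e out))
β1 →R1  (J1: bond 0 brought effort, rest push out)
β2 →R2  (J1 effort already set via bond 0)
β3 →R3  (J1 effort already set via bond 0)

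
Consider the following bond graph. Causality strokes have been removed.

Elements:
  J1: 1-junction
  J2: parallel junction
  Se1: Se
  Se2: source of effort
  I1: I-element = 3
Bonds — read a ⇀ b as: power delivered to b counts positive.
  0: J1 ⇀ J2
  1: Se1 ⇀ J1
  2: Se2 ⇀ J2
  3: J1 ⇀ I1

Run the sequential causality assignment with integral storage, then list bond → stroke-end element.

b0 stroke→J1
b1 stroke→J1
b2 stroke→J2
b3 stroke→I1

#1 →J1  (source Se1 imposes e)
#2 →J2  (Se2 fixes effort; stroke away)
#0 →J1  (J2: bond 2 brought effort, rest push out)
#3 →I1  (closing 1-jn rule on J1)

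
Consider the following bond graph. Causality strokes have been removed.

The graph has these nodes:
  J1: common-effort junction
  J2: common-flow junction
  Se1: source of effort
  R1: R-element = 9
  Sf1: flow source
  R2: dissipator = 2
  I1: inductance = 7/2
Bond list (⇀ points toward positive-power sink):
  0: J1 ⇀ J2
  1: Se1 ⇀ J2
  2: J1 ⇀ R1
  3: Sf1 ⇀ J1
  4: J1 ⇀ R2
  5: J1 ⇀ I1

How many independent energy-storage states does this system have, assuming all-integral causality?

b1 stroke→J2  (Se1 fixes effort; stroke away)
b3 stroke→Sf1  (Sf1: flow source, stroke at near end)
b0 stroke→J1  (closing 1-jn rule on J2)
b2 stroke→R1  (J1: bond 0 brought effort, rest push out)
b4 stroke→R2  (J1 effort already set via bond 0)
b5 stroke→I1  (J1: bond 0 brought effort, rest push out)

1  (I1 all integral)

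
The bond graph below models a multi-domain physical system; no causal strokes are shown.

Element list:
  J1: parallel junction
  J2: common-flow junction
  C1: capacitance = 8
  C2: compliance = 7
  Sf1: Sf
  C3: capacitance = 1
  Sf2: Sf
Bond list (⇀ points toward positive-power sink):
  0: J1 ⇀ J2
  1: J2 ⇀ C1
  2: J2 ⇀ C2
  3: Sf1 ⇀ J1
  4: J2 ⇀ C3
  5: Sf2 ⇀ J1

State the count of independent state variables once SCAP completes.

3  (C1, C2, C3 all integral)

β3 stroke at Sf1  (Sf1 fixes flow; stroke at Sf1)
β5 stroke at Sf2  (Sf2 fixes flow; stroke at Sf2)
β0 stroke at J1  (J1: last free bond brings effort in)
β1 stroke at J2  (common-f at J2 fixed by 0)
β2 stroke at J2  (common-f at J2 fixed by 0)
β4 stroke at J2  (J2: bond 0 brought flow, rest push out)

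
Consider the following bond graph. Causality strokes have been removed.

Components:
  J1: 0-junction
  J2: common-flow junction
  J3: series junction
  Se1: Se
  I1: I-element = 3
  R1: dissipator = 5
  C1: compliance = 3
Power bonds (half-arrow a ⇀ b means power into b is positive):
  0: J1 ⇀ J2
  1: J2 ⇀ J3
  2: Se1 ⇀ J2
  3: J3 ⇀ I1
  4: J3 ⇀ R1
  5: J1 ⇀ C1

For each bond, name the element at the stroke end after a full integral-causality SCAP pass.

bond 0 →J2
bond 1 →J3
bond 2 →J2
bond 3 →I1
bond 4 →J3
bond 5 →J1

β2 |J2  (Se1 (Se) sets effort on bond)
β3 |I1  (I1: I, integral causality)
β1 |J3  (common-f at J3 fixed by 3)
β4 |J3  (J3 flow already set via bond 3)
β0 |J2  (J2 flow already set via bond 1)
β5 |J1  (J1 needs exactly one e-in)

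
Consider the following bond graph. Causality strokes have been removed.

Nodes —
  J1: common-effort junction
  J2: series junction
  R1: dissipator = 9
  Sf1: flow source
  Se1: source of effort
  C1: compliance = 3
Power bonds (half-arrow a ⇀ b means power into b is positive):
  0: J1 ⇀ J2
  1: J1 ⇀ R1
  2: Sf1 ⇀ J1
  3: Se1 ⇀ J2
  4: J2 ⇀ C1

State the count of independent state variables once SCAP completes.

1  (C1 all integral)

β2 stroke at Sf1  (Sf1 (Sf) sets flow on bond)
β3 stroke at J2  (Se1 (Se) sets effort on bond)
β4 stroke at J2  (C1: C, integral causality)
β0 stroke at J1  (J2 needs exactly one f-in)
β1 stroke at R1  (J1: bond 0 brought effort, rest push out)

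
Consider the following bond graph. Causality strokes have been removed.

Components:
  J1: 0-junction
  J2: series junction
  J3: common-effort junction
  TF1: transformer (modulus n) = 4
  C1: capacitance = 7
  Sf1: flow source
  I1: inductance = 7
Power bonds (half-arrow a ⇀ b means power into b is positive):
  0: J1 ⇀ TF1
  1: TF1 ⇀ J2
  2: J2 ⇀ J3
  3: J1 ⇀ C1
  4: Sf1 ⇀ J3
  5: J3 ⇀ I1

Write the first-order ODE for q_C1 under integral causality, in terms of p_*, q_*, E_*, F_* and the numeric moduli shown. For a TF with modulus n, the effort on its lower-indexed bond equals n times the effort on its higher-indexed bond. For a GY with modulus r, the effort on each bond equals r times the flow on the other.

dq_C1/dt = F_Sf1/4 - p_I1/28

bond 4 |Sf1  (Sf1: flow source, stroke at near end)
bond 3 |J1  (C1 integral (e out))
bond 0 |TF1  (common-e at J1 fixed by 3)
bond 1 |J2  (TF1: transformer flips bond 0)
bond 2 |J3  (closing 1-jn rule on J2)
bond 5 |I1  (common-e at J3 fixed by 2)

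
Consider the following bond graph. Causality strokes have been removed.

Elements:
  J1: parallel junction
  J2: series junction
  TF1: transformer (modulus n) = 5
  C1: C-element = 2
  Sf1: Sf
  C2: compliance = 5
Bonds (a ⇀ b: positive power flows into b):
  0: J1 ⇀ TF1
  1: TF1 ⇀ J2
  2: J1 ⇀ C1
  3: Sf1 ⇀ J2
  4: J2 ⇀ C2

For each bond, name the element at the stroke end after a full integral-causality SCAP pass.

β3 stroke→Sf1  (Sf1 (Sf) sets flow on bond)
β1 stroke→J2  (J2 flow already set via bond 3)
β4 stroke→J2  (J2: bond 3 brought flow, rest push out)
β0 stroke→TF1  (TF1 one-in-one-out from 1)
β2 stroke→J1  (J1: last free bond brings effort in)

#0 |TF1
#1 |J2
#2 |J1
#3 |Sf1
#4 |J2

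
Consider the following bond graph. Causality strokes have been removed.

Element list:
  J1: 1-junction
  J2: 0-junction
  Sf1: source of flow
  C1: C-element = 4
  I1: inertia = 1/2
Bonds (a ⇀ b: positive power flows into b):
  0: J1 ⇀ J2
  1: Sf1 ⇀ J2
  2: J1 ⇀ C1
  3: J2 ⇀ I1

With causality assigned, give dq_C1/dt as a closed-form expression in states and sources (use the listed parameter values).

b1 →Sf1  (Sf1 fixes flow; stroke at Sf1)
b2 →J1  (C1 integral (e out))
b0 →J2  (closing 1-jn rule on J1)
b3 →I1  (J2 effort already set via bond 0)

dq_C1/dt = -F_Sf1 + 2*p_I1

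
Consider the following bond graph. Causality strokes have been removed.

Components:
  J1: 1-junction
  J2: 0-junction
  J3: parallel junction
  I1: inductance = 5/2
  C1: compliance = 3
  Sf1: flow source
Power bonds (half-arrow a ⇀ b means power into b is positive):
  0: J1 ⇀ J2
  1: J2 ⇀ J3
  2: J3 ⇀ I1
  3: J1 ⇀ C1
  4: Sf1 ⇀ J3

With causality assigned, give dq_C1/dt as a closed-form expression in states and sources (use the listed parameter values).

β4 →Sf1  (Sf1 fixes flow; stroke at Sf1)
β2 →I1  (prefer integral on I1)
β1 →J3  (closing 0-jn rule on J3)
β0 →J2  (only one effort-in slot at J2)
β3 →J1  (J1 flow already set via bond 0)

dq_C1/dt = -F_Sf1 + 2*p_I1/5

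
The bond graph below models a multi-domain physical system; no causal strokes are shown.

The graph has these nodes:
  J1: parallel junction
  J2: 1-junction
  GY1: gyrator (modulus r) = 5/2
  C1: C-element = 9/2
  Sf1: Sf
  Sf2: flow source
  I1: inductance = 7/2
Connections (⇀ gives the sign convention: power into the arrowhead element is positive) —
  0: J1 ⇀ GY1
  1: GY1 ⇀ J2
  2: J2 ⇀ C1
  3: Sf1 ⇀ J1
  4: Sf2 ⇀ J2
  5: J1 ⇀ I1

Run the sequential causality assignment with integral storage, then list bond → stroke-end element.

b0 |J1
b1 |J2
b2 |J2
b3 |Sf1
b4 |Sf2
b5 |I1

bond 3 stroke at Sf1  (Sf1 fixes flow; stroke at Sf1)
bond 4 stroke at Sf2  (Sf2 (Sf) sets flow on bond)
bond 1 stroke at J2  (common-f at J2 fixed by 4)
bond 2 stroke at J2  (J2 flow already set via bond 4)
bond 0 stroke at J1  (through GY1, causality inverts; strokes same side of GY1)
bond 5 stroke at I1  (J1 effort already set via bond 0)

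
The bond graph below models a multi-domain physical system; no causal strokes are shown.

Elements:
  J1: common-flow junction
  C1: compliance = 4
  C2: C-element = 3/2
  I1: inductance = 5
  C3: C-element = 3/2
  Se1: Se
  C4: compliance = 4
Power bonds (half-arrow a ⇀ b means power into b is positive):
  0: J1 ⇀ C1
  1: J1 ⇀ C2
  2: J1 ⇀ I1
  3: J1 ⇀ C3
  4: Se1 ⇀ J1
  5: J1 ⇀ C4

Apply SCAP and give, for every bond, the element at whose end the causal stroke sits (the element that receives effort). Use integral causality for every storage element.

b4 |J1  (Se1 (Se) sets effort on bond)
b0 |J1  (C1: C, integral causality)
b1 |J1  (C2: C, integral causality)
b2 |I1  (I1: I, integral causality)
b3 |J1  (J1 flow already set via bond 2)
b5 |J1  (common-f at J1 fixed by 2)

bond 0 |J1
bond 1 |J1
bond 2 |I1
bond 3 |J1
bond 4 |J1
bond 5 |J1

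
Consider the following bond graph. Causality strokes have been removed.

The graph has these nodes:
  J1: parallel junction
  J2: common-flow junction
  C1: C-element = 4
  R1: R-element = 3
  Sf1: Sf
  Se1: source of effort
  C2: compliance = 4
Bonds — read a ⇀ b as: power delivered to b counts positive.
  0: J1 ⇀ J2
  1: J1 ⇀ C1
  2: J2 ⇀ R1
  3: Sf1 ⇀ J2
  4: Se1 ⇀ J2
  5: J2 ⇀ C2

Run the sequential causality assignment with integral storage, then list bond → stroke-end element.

bond 3 →Sf1  (Sf1 fixes flow; stroke at Sf1)
bond 4 →J2  (source Se1 imposes e)
bond 0 →J2  (J2 flow already set via bond 3)
bond 2 →J2  (common-f at J2 fixed by 3)
bond 5 →J2  (1-jn J2 has f-setter on 3)
bond 1 →J1  (J1 needs exactly one e-in)

β0 stroke at J2
β1 stroke at J1
β2 stroke at J2
β3 stroke at Sf1
β4 stroke at J2
β5 stroke at J2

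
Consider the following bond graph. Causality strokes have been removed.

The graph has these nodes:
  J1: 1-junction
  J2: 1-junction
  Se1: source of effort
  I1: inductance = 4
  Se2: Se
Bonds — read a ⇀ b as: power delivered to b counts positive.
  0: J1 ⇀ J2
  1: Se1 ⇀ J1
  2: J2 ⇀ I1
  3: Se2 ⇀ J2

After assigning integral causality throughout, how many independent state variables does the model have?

1  (I1 all integral)

β1 |J1  (Se1 fixes effort; stroke away)
β3 |J2  (Se2: effort source, stroke at far end)
β0 |J2  (J1 needs exactly one f-in)
β2 |I1  (J2: last free bond brings flow in)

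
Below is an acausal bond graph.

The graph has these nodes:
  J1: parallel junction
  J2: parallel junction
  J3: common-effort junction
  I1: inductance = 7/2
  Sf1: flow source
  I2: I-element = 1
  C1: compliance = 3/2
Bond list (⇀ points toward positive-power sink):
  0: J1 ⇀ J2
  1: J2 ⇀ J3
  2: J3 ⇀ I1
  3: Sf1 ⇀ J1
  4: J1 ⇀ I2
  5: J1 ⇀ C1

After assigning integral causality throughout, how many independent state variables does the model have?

β3 →Sf1  (Sf1 (Sf) sets flow on bond)
β2 →I1  (I1 integral (f out))
β1 →J3  (closing 0-jn rule on J3)
β0 →J2  (closing 0-jn rule on J2)
β4 →I2  (I2 integral (f out))
β5 →J1  (J1 needs exactly one e-in)

3  (C1, I1, I2 all integral)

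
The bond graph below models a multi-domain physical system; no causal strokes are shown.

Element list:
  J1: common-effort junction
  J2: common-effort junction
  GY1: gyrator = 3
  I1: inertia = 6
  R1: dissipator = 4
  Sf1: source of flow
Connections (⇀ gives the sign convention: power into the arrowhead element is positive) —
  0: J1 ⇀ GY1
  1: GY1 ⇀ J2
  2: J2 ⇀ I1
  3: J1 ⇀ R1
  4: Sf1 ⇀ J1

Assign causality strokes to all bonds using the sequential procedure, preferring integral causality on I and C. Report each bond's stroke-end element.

β0 stroke at J1
β1 stroke at J2
β2 stroke at I1
β3 stroke at R1
β4 stroke at Sf1

β4 →Sf1  (Sf1: flow source, stroke at near end)
β2 →I1  (prefer integral on I1)
β1 →J2  (only one effort-in slot at J2)
β0 →J1  (GY1: gyrator matches bond 1)
β3 →R1  (J1: bond 0 brought effort, rest push out)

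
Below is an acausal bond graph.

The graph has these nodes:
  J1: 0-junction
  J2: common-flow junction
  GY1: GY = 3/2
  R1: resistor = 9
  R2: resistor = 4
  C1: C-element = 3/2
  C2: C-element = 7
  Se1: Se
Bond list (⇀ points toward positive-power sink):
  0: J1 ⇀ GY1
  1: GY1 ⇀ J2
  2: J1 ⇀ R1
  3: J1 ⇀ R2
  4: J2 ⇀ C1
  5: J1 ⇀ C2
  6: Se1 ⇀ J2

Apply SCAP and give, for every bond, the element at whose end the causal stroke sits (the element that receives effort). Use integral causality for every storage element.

#0 stroke→GY1
#1 stroke→GY1
#2 stroke→R1
#3 stroke→R2
#4 stroke→J2
#5 stroke→J1
#6 stroke→J2

b6 stroke→J2  (Se1 (Se) sets effort on bond)
b4 stroke→J2  (C1: C, integral causality)
b1 stroke→GY1  (J2: last free bond brings flow in)
b0 stroke→GY1  (GY1: gyrator matches bond 1)
b5 stroke→J1  (C2: C, integral causality)
b2 stroke→R1  (common-e at J1 fixed by 5)
b3 stroke→R2  (common-e at J1 fixed by 5)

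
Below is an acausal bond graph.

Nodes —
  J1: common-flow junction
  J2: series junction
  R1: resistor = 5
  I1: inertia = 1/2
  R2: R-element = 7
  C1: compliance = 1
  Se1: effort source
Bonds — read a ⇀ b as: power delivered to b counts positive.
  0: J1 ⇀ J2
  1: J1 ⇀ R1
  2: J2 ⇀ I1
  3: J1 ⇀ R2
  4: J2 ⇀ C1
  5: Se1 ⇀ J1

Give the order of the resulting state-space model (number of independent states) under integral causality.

β5 stroke→J1  (Se1 fixes effort; stroke away)
β2 stroke→I1  (prefer integral on I1)
β0 stroke→J2  (J2: bond 2 brought flow, rest push out)
β4 stroke→J2  (J2: bond 2 brought flow, rest push out)
β1 stroke→J1  (J1: bond 0 brought flow, rest push out)
β3 stroke→J1  (J1 flow already set via bond 0)

2  (C1, I1 all integral)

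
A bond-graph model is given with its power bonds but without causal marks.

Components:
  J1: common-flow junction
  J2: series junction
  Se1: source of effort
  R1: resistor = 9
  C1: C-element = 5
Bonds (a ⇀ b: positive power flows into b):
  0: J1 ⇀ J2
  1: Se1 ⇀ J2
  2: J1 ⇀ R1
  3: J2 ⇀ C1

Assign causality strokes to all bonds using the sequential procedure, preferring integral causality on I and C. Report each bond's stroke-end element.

β1 stroke at J2  (Se1: effort source, stroke at far end)
β3 stroke at J2  (C1 outputs effort q/C1)
β0 stroke at J1  (only one flow-in slot at J2)
β2 stroke at R1  (closing 1-jn rule on J1)

β0 |J1
β1 |J2
β2 |R1
β3 |J2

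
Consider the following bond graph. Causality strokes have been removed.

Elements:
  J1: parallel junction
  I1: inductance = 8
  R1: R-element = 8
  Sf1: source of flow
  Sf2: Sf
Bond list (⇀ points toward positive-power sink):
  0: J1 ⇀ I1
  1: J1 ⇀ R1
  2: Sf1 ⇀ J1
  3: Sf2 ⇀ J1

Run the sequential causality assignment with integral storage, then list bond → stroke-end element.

#2 →Sf1  (Sf1: flow source, stroke at near end)
#3 →Sf2  (Sf2: flow source, stroke at near end)
#0 →I1  (I1 integral (f out))
#1 →J1  (J1: last free bond brings effort in)

#0 |I1
#1 |J1
#2 |Sf1
#3 |Sf2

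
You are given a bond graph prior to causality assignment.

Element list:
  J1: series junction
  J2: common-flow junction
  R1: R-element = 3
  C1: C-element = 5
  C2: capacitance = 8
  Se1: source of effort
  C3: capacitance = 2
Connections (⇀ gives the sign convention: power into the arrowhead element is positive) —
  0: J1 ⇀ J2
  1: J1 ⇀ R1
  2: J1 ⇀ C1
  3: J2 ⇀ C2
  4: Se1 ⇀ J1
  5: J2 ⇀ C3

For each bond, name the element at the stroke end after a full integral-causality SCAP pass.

#4 |J1  (source Se1 imposes e)
#2 |J1  (prefer integral on C1)
#3 |J2  (C2 integral (e out))
#5 |J2  (prefer integral on C3)
#0 |J1  (J2: last free bond brings flow in)
#1 |R1  (J1: last free bond brings flow in)

β0 |J1
β1 |R1
β2 |J1
β3 |J2
β4 |J1
β5 |J2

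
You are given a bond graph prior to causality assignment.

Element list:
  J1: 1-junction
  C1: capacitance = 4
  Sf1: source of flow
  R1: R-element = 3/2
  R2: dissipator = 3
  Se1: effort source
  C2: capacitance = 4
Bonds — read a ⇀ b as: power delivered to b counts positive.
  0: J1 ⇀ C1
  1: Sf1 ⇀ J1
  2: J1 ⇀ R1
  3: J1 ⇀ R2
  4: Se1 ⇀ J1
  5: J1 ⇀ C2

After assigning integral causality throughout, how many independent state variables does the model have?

β1 →Sf1  (source Sf1 imposes f)
β4 →J1  (Se1 fixes effort; stroke away)
β0 →J1  (1-jn J1 has f-setter on 1)
β2 →J1  (1-jn J1 has f-setter on 1)
β3 →J1  (J1: bond 1 brought flow, rest push out)
β5 →J1  (1-jn J1 has f-setter on 1)

2  (C1, C2 all integral)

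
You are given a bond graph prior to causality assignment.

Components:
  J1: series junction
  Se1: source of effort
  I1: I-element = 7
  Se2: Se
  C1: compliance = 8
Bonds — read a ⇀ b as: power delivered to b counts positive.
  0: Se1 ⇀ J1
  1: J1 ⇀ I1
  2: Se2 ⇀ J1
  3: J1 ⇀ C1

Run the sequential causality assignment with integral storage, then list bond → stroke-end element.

b0 →J1
b1 →I1
b2 →J1
b3 →J1

bond 0 |J1  (Se1 (Se) sets effort on bond)
bond 2 |J1  (source Se2 imposes e)
bond 1 |I1  (I1: I, integral causality)
bond 3 |J1  (J1 flow already set via bond 1)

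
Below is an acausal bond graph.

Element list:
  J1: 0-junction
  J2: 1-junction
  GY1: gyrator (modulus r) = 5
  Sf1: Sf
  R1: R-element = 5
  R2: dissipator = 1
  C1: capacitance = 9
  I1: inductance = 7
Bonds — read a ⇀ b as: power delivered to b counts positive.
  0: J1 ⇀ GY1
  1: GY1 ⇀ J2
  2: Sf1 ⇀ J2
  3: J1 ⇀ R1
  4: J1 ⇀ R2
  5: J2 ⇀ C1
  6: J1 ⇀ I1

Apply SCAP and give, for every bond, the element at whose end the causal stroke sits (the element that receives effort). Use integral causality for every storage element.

bond 2 |Sf1  (Sf1 (Sf) sets flow on bond)
bond 1 |J2  (common-f at J2 fixed by 2)
bond 5 |J2  (J2: bond 2 brought flow, rest push out)
bond 0 |J1  (GY GY1: same side as bond 1)
bond 3 |R1  (J1: bond 0 brought effort, rest push out)
bond 4 |R2  (J1 effort already set via bond 0)
bond 6 |I1  (J1: bond 0 brought effort, rest push out)

b0 stroke→J1
b1 stroke→J2
b2 stroke→Sf1
b3 stroke→R1
b4 stroke→R2
b5 stroke→J2
b6 stroke→I1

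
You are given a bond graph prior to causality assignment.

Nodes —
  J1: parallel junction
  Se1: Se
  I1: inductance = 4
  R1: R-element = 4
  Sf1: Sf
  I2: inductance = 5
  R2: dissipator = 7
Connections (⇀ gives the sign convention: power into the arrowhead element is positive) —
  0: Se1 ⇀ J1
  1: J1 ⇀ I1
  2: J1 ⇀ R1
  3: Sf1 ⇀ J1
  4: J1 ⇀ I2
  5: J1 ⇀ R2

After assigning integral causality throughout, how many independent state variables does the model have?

2  (I1, I2 all integral)

b0 stroke→J1  (Se1 (Se) sets effort on bond)
b3 stroke→Sf1  (Sf1: flow source, stroke at near end)
b1 stroke→I1  (common-e at J1 fixed by 0)
b2 stroke→R1  (0-jn J1 has e-setter on 0)
b4 stroke→I2  (common-e at J1 fixed by 0)
b5 stroke→R2  (J1: bond 0 brought effort, rest push out)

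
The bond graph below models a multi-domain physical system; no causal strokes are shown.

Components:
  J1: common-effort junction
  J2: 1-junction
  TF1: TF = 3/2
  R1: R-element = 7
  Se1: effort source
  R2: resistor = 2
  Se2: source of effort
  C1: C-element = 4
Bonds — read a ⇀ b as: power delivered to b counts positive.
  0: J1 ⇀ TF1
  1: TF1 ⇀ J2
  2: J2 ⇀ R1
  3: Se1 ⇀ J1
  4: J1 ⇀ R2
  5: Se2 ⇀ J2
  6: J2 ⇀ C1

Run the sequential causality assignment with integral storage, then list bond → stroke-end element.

#3 stroke→J1  (Se1 fixes effort; stroke away)
#5 stroke→J2  (Se2: effort source, stroke at far end)
#0 stroke→TF1  (J1 effort already set via bond 3)
#4 stroke→R2  (common-e at J1 fixed by 3)
#1 stroke→J2  (TF1 one-in-one-out from 0)
#6 stroke→J2  (prefer integral on C1)
#2 stroke→R1  (only one flow-in slot at J2)

#0 →TF1
#1 →J2
#2 →R1
#3 →J1
#4 →R2
#5 →J2
#6 →J2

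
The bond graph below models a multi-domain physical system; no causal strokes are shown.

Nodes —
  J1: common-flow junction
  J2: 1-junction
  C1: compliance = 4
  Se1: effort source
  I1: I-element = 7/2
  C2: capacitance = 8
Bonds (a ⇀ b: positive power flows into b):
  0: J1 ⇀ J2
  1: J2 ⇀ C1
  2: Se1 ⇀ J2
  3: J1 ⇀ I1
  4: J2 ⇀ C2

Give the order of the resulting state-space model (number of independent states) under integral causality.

3  (C1, C2, I1 all integral)

β2 stroke→J2  (source Se1 imposes e)
β1 stroke→J2  (C1 integral (e out))
β3 stroke→I1  (I1 integral (f out))
β0 stroke→J1  (1-jn J1 has f-setter on 3)
β4 stroke→J2  (J2 flow already set via bond 0)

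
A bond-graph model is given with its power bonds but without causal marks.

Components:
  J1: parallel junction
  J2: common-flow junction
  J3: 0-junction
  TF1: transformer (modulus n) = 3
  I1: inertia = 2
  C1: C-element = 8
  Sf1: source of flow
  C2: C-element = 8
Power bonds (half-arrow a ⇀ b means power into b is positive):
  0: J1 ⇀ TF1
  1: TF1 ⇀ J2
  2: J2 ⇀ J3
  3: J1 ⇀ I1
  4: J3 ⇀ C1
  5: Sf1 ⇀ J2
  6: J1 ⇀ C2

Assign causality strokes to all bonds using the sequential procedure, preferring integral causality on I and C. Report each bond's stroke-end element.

bond 0 →TF1
bond 1 →J2
bond 2 →J2
bond 3 →I1
bond 4 →J3
bond 5 →Sf1
bond 6 →J1

b5 |Sf1  (Sf1: flow source, stroke at near end)
b1 |J2  (J2: bond 5 brought flow, rest push out)
b2 |J2  (common-f at J2 fixed by 5)
b4 |J3  (J3 needs exactly one e-in)
b0 |TF1  (TF1 one-in-one-out from 1)
b3 |I1  (prefer integral on I1)
b6 |J1  (J1: last free bond brings effort in)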